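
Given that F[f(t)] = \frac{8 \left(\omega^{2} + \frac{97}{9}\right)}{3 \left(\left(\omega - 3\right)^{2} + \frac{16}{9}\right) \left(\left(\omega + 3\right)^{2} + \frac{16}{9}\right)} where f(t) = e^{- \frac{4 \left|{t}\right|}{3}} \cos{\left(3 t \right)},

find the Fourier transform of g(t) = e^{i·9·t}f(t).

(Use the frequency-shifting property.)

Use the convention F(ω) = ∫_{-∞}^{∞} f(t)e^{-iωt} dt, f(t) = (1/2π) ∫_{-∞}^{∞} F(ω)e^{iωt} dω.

F[g](ω) = \frac{24 \left(9 \left(\omega - 9\right)^{2} + 97\right)}{\left(9 \left(\omega - 12\right)^{2} + 16\right) \left(9 \left(\omega - 6\right)^{2} + 16\right)}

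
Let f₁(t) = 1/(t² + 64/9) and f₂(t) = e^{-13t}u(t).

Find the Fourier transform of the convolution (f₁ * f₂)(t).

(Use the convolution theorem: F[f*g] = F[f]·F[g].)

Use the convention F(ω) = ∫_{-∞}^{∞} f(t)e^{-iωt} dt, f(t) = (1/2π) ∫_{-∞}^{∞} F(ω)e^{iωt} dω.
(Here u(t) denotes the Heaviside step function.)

F[f₁*f₂](ω) = \frac{3 \pi e^{- \frac{8 \left|{\omega}\right|}{3}}}{8 \left(i \omega + 13\right)}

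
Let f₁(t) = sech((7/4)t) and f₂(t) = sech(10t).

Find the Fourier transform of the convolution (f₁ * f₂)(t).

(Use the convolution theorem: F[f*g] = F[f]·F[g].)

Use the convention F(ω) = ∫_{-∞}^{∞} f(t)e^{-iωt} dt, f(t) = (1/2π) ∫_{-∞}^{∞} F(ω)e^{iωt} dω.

F[f₁*f₂](ω) = \frac{2 \pi^{2}}{35 \cosh{\left(\frac{\pi \omega}{20} \right)} \cosh{\left(\frac{2 \pi \omega}{7} \right)}}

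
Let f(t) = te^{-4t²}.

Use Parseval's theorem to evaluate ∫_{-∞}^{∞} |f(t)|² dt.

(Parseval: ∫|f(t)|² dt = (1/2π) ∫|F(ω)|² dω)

∫|f(t)|² dt = \frac{\sqrt{2} \sqrt{\pi}}{64}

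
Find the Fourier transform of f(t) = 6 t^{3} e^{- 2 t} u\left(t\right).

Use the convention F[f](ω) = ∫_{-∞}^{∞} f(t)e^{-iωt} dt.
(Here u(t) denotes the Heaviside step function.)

F(ω) = \frac{36}{\left(i \omega + 2\right)^{4}}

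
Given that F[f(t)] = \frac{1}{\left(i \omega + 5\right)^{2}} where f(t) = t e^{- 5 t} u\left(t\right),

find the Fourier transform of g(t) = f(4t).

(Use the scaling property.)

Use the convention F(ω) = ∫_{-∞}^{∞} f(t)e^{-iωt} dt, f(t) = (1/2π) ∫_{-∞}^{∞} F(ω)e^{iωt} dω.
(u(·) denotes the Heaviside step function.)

F[g](ω) = \frac{4}{\left(i \omega + 20\right)^{2}}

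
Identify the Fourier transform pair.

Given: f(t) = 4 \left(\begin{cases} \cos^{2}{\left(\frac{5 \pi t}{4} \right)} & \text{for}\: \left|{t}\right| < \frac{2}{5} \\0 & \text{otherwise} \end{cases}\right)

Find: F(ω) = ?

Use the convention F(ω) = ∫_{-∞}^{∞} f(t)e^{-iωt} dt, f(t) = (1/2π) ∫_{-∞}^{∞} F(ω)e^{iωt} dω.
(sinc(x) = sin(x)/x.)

F(ω) = - \frac{40 \pi^{2} \operatorname{sinc}{\left(\frac{2 \omega}{5} \right)}}{4 \omega^{2} - 25 \pi^{2}}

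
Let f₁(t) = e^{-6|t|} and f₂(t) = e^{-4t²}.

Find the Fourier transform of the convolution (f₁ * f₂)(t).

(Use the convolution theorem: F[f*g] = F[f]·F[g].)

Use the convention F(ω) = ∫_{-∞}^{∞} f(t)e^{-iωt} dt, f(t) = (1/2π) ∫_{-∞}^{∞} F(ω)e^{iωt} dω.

F[f₁*f₂](ω) = \frac{6 \sqrt{\pi} e^{- \frac{\omega^{2}}{16}}}{\omega^{2} + 36}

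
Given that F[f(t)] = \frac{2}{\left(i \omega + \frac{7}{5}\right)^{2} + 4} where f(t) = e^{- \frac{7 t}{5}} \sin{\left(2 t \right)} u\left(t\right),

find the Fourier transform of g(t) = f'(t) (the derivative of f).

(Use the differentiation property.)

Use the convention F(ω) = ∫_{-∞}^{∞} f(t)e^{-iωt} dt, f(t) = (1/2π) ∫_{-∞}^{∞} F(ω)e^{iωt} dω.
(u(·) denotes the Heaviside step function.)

F[g](ω) = \frac{50 i \omega}{\left(5 i \omega + 7\right)^{2} + 100}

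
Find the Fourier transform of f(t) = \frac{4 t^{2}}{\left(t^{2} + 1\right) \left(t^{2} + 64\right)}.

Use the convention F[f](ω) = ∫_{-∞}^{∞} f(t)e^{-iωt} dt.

F(ω) = \frac{4 \pi \left(8 - e^{7 \left|{\omega}\right|}\right) e^{- 8 \left|{\omega}\right|}}{63}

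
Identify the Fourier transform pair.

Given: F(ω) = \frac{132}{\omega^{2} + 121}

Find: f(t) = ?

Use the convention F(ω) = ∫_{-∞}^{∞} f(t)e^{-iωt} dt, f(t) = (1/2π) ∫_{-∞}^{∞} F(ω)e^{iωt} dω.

f(t) = 6 e^{- 11 \left|{t}\right|}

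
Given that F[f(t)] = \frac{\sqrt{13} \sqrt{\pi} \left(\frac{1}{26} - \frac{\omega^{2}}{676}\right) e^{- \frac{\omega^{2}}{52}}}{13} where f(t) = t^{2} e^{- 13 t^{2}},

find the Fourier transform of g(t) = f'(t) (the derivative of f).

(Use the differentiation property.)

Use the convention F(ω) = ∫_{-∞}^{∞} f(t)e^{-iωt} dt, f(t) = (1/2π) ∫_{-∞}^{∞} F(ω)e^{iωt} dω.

F[g](ω) = \frac{\sqrt{13} i \sqrt{\pi} \omega \left(26 - \omega^{2}\right) e^{- \frac{\omega^{2}}{52}}}{8788}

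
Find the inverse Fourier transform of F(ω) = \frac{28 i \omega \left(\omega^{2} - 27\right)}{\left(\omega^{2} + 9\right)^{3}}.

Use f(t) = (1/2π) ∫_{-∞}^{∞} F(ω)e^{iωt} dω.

f(t) = 7 t e^{- 3 \left|{t}\right|} \left|{t}\right|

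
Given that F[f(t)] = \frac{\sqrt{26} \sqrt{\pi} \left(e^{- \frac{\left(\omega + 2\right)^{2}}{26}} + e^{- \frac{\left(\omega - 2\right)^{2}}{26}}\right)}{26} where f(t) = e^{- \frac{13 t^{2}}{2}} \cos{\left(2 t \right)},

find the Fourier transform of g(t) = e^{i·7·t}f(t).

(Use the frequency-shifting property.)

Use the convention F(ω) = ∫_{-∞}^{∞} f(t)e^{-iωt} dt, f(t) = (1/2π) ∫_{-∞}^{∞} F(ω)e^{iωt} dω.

F[g](ω) = \frac{\sqrt{26} \sqrt{\pi} \left(e^{\frac{4 \omega}{13}} + e^{\frac{28}{13}}\right) e^{- \frac{\omega^{2}}{26} + \frac{5 \omega}{13} - \frac{81}{26}}}{26}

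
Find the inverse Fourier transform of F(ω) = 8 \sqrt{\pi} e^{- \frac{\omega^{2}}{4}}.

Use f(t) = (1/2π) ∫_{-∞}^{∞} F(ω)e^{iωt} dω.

f(t) = 8 e^{- t^{2}}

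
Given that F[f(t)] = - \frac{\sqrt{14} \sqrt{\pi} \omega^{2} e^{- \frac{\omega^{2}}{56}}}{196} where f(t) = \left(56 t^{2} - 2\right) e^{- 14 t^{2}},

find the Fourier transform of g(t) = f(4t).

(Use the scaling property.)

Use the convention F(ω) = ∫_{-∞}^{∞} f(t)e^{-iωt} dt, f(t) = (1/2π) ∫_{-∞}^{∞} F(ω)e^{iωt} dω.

F[g](ω) = - \frac{\sqrt{14} \sqrt{\pi} \omega^{2} e^{- \frac{\omega^{2}}{896}}}{12544}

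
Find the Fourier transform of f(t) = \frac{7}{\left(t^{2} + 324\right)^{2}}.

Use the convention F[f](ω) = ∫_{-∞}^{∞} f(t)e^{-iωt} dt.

F(ω) = \frac{7 \pi \left(18 \left|{\omega}\right| + 1\right) e^{- 18 \left|{\omega}\right|}}{11664}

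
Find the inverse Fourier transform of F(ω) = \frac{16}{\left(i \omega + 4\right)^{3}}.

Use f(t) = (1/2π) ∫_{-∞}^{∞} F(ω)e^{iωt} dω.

f(t) = 8 t^{2} e^{- 4 t} u\left(t\right)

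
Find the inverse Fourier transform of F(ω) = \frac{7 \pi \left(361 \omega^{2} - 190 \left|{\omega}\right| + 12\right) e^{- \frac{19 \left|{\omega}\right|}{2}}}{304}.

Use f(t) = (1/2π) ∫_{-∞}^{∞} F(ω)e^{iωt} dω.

f(t) = \frac{7 t^{4}}{\left(t^{2} + \frac{361}{4}\right)^{3}}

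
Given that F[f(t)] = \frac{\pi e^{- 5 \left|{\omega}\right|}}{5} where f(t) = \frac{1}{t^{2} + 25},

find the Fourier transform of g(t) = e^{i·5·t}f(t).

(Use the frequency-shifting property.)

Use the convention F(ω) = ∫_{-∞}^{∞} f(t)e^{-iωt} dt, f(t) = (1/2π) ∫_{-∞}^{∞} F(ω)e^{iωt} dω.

F[g](ω) = \frac{\pi e^{- 5 \left|{\omega - 5}\right|}}{5}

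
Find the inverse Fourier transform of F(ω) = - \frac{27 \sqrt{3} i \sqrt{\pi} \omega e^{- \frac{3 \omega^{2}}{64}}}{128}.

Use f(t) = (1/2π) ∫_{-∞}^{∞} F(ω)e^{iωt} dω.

f(t) = 9 t e^{- \frac{16 t^{2}}{3}}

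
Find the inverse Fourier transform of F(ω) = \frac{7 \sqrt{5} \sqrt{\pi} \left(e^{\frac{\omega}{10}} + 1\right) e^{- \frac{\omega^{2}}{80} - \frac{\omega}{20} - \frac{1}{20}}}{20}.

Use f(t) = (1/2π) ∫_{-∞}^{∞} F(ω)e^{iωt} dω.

f(t) = 7 e^{- 20 t^{2}} \cos{\left(2 t \right)}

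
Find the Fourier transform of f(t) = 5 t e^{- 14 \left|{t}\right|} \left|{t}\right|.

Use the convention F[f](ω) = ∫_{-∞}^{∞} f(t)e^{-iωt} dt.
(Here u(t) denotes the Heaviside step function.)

F(ω) = \frac{20 i \omega \left(\omega^{2} - 588\right)}{\left(\omega^{2} + 196\right)^{3}}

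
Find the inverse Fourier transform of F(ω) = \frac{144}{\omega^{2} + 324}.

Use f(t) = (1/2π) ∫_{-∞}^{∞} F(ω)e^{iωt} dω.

f(t) = 4 e^{- 18 \left|{t}\right|}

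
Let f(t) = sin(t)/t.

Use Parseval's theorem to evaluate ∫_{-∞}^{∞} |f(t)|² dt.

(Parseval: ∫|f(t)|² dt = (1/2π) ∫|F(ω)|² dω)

∫|f(t)|² dt = \pi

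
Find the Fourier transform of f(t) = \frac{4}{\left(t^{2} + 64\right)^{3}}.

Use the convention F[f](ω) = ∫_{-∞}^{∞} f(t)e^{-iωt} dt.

F(ω) = \frac{\pi \left(64 \omega^{2} + 24 \left|{\omega}\right| + 3\right) e^{- 8 \left|{\omega}\right|}}{65536}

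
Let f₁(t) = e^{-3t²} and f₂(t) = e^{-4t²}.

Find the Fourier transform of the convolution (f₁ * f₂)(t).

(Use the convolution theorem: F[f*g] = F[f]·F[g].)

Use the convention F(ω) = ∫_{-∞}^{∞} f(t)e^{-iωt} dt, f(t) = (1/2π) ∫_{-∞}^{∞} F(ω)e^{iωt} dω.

F[f₁*f₂](ω) = \frac{\sqrt{3} \pi e^{- \frac{7 \omega^{2}}{48}}}{6}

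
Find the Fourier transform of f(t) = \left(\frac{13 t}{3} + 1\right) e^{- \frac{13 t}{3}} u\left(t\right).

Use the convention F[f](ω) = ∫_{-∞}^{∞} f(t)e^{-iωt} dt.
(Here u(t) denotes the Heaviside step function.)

F(ω) = \frac{3 \left(- 3 i \omega - 26\right)}{9 \omega^{2} - 78 i \omega - 169}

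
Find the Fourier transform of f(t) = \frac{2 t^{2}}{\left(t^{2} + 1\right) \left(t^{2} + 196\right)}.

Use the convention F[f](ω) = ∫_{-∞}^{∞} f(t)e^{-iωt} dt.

F(ω) = \frac{2 \pi \left(14 - e^{13 \left|{\omega}\right|}\right) e^{- 14 \left|{\omega}\right|}}{195}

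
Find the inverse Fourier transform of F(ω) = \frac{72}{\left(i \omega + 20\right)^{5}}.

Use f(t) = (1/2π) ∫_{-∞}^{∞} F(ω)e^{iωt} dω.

f(t) = 3 t^{4} e^{- 20 t} u\left(t\right)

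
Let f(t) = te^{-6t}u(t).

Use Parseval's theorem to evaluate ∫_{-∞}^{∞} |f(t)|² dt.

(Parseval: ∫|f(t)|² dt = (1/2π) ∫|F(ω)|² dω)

∫|f(t)|² dt = \frac{1}{864}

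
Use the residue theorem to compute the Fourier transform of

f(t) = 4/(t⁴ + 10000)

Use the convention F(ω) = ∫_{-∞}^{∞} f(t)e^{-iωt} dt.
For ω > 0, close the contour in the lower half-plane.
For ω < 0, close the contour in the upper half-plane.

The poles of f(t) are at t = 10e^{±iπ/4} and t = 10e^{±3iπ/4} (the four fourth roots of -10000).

Let g(z) = f(z)e^{-iωz}; for large |z| the factor e^{-iωz} decays in the lower half-plane when ω > 0 and in the upper half-plane when ω < 0.

Case ω > 0 (lower half-plane, clockwise contour ⇒ F(ω) = -2πi·ΣRes):
  Res_{z = - 5 \sqrt{2} - 5 \sqrt{2} i} g(z) = \frac{\sqrt{2} i \left(1 - i\right) e^{5 \sqrt{2} \omega \left(-1 + i\right)}}{2000}
  Res_{z = 5 \sqrt{2} - 5 \sqrt{2} i} g(z) = \frac{\sqrt{2} i \left(1 + i\right) e^{- 5 \sqrt{2} \omega \left(1 + i\right)}}{2000}
  F(ω) = -2πi·ΣRes = \frac{\sqrt{2} \pi \left(1 - i\right) \left(e^{10 \sqrt{2} i \omega} + i\right) e^{- 5 \sqrt{2} \omega \left(1 + i\right)}}{1000} = \frac{\pi e^{- 5 \sqrt{2} \omega} \sin{\left(5 \sqrt{2} \omega + \frac{\pi}{4} \right)}}{250}

Case ω < 0 (upper half-plane, counterclockwise contour ⇒ F(ω) = +2πi·ΣRes):
  Res_{z = 5 \sqrt{2} + 5 \sqrt{2} i} g(z) = \frac{\sqrt{2} i \left(-1 + i\right) e^{5 \sqrt{2} \omega \left(1 - i\right)}}{2000}
  Res_{z = - 5 \sqrt{2} + 5 \sqrt{2} i} g(z) = \frac{\sqrt{2} \left(1 - i\right) e^{5 \sqrt{2} \omega \left(1 + i\right)}}{2000}
  F(ω) = 2πi·ΣRes = - \frac{\sqrt{2} i \pi \left(i \left(1 - i\right) e^{5 \sqrt{2} \omega \left(1 - i\right)} - \left(1 - i\right) e^{5 \sqrt{2} \omega \left(1 + i\right)}\right)}{1000} = \frac{\pi e^{5 \sqrt{2} \omega} \cos{\left(5 \sqrt{2} \omega + \frac{\pi}{4} \right)}}{250}

Both cases combine into a single formula in |ω|:

F(ω) = \frac{\pi e^{- 5 \sqrt{2} \left|{\omega}\right|} \sin{\left(5 \sqrt{2} \left|{\omega}\right| + \frac{\pi}{4} \right)}}{250}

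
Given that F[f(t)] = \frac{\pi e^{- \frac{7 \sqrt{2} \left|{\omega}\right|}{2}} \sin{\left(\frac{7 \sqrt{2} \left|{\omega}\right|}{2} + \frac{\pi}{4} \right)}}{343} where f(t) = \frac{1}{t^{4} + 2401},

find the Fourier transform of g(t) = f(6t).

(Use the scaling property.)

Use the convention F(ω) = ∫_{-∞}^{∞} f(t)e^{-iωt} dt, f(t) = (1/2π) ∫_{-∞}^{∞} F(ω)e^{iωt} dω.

F[g](ω) = \frac{\pi e^{- \frac{7 \sqrt{2} \left|{\omega}\right|}{12}} \sin{\left(\frac{7 \sqrt{2} \left|{\omega}\right|}{12} + \frac{\pi}{4} \right)}}{2058}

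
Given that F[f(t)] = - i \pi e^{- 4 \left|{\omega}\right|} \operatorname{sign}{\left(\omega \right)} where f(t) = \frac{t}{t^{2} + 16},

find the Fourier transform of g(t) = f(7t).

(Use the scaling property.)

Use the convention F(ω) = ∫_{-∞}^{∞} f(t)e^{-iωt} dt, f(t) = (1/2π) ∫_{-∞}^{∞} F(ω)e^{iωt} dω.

F[g](ω) = - \frac{i \pi e^{- \frac{4 \left|{\omega}\right|}{7}} \operatorname{sign}{\left(\omega \right)}}{7}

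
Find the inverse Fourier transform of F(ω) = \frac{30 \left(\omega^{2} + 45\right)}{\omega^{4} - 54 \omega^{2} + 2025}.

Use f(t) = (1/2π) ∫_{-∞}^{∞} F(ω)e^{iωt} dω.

f(t) = 5 e^{- 3 \left|{t}\right|} \cos{\left(6 \left|{t}\right| \right)}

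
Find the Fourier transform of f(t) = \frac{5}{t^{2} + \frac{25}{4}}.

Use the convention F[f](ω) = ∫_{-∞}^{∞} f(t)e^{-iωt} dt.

F(ω) = 2 \pi e^{- \frac{5 \left|{\omega}\right|}{2}}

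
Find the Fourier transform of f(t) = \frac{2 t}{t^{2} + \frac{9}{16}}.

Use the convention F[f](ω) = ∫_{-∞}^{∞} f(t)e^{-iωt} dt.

F(ω) = - 2 i \pi e^{- \frac{3 \left|{\omega}\right|}{4}} \operatorname{sign}{\left(\omega \right)}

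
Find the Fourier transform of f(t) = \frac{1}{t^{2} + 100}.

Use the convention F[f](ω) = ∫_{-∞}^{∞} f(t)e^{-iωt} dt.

F(ω) = \frac{\pi e^{- 10 \left|{\omega}\right|}}{10}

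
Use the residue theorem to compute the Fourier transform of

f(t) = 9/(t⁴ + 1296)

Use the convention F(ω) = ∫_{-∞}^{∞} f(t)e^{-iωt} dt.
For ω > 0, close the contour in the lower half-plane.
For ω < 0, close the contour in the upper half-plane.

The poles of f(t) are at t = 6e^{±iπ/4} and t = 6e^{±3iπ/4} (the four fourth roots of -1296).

Let g(z) = f(z)e^{-iωz}; for large |z| the factor e^{-iωz} decays in the lower half-plane when ω > 0 and in the upper half-plane when ω < 0.

Case ω > 0 (lower half-plane, clockwise contour ⇒ F(ω) = -2πi·ΣRes):
  Res_{z = - 3 \sqrt{2} - 3 \sqrt{2} i} g(z) = \frac{\sqrt{2} i \left(1 - i\right) e^{3 \sqrt{2} \omega \left(-1 + i\right)}}{192}
  Res_{z = 3 \sqrt{2} - 3 \sqrt{2} i} g(z) = \frac{\sqrt{2} i \left(1 + i\right) e^{- 3 \sqrt{2} \omega \left(1 + i\right)}}{192}
  F(ω) = -2πi·ΣRes = \frac{\sqrt{2} \pi \left(1 - i\right) \left(e^{6 \sqrt{2} i \omega} + i\right) e^{- 3 \sqrt{2} \omega \left(1 + i\right)}}{96} = \frac{\pi e^{- 3 \sqrt{2} \omega} \sin{\left(3 \sqrt{2} \omega + \frac{\pi}{4} \right)}}{24}

Case ω < 0 (upper half-plane, counterclockwise contour ⇒ F(ω) = +2πi·ΣRes):
  Res_{z = 3 \sqrt{2} + 3 \sqrt{2} i} g(z) = \frac{\sqrt{2} i \left(-1 + i\right) e^{3 \sqrt{2} \omega \left(1 - i\right)}}{192}
  Res_{z = - 3 \sqrt{2} + 3 \sqrt{2} i} g(z) = \frac{\sqrt{2} \left(1 - i\right) e^{3 \sqrt{2} \omega \left(1 + i\right)}}{192}
  F(ω) = 2πi·ΣRes = - \frac{\sqrt{2} i \pi \left(i \left(1 - i\right) e^{3 \sqrt{2} \omega \left(1 - i\right)} - \left(1 - i\right) e^{3 \sqrt{2} \omega \left(1 + i\right)}\right)}{96} = \frac{\pi e^{3 \sqrt{2} \omega} \cos{\left(3 \sqrt{2} \omega + \frac{\pi}{4} \right)}}{24}

Both cases combine into a single formula in |ω|:

F(ω) = \frac{\pi e^{- 3 \sqrt{2} \left|{\omega}\right|} \sin{\left(3 \sqrt{2} \left|{\omega}\right| + \frac{\pi}{4} \right)}}{24}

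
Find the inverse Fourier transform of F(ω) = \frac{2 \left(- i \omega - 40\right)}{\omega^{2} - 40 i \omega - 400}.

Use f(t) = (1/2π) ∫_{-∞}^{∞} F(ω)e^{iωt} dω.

f(t) = 2 \left(20 t + 1\right) e^{- 20 t} u\left(t\right)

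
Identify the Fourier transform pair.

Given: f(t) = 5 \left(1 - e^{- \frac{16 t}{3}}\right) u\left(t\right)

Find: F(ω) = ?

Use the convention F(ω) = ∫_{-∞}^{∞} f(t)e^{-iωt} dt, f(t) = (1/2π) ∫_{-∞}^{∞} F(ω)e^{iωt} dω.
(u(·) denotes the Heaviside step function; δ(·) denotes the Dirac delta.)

F(ω) = 5 \pi \delta\left(\omega\right) - \frac{80 i}{3 \omega \left(i \omega + \frac{16}{3}\right)}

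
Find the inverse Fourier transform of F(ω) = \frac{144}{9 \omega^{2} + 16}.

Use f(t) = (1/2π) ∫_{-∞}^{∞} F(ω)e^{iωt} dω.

f(t) = 6 e^{- \frac{4 \left|{t}\right|}{3}}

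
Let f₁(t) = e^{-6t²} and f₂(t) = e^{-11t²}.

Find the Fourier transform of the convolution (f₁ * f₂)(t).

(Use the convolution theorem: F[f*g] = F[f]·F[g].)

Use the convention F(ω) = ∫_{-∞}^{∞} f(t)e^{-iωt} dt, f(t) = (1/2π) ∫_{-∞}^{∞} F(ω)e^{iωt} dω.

F[f₁*f₂](ω) = \frac{\sqrt{66} \pi e^{- \frac{17 \omega^{2}}{264}}}{66}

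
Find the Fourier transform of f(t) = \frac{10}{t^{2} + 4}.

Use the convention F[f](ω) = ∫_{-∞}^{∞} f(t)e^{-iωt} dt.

F(ω) = 5 \pi e^{- 2 \left|{\omega}\right|}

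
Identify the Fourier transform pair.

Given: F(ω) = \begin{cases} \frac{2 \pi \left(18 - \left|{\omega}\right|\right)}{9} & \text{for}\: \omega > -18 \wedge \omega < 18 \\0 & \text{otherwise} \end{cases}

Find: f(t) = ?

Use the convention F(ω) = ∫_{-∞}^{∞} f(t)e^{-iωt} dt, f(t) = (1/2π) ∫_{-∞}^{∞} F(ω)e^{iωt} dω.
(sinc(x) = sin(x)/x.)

f(t) = 36 \operatorname{sinc}^{2}{\left(9 t \right)}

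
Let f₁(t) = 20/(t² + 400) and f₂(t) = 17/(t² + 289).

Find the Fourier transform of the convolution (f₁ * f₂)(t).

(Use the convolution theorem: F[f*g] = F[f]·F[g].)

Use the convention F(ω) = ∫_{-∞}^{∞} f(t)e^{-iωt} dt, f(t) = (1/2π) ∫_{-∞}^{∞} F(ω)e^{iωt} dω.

F[f₁*f₂](ω) = \pi^{2} e^{- 37 \left|{\omega}\right|}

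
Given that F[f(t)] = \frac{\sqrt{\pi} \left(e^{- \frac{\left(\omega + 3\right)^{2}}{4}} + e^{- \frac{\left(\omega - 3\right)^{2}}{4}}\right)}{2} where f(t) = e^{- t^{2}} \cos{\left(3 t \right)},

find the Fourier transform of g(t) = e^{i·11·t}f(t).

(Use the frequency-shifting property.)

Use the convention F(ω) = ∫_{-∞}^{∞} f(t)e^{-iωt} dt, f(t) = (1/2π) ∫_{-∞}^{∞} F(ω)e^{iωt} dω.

F[g](ω) = \frac{\sqrt{\pi} \left(e^{3 \omega} + e^{33}\right) e^{- \frac{\omega^{2}}{4} + 4 \omega - 49}}{2}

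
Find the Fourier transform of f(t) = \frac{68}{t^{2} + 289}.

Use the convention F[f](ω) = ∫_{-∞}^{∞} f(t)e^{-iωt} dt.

F(ω) = 4 \pi e^{- 17 \left|{\omega}\right|}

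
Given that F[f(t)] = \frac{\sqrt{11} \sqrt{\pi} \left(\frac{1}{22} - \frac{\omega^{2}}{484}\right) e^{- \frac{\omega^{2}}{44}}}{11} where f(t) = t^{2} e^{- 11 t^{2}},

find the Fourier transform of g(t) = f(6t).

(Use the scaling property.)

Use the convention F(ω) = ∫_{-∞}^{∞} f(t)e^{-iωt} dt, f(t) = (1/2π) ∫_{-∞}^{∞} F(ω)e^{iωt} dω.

F[g](ω) = \frac{\sqrt{11} \sqrt{\pi} \left(792 - \omega^{2}\right) e^{- \frac{\omega^{2}}{1584}}}{1149984}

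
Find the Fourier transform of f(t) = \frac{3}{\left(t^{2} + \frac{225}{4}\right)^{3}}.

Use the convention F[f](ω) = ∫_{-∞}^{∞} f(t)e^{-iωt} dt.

F(ω) = \frac{\pi \left(75 \omega^{2} + 30 \left|{\omega}\right| + 4\right) e^{- \frac{15 \left|{\omega}\right|}{2}}}{84375}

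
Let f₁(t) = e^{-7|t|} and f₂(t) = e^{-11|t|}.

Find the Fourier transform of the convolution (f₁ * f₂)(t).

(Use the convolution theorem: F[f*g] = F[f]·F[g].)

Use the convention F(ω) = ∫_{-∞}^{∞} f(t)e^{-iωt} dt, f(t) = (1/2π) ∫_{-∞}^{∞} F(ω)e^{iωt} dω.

F[f₁*f₂](ω) = \frac{308}{\left(\omega^{2} + 49\right) \left(\omega^{2} + 121\right)}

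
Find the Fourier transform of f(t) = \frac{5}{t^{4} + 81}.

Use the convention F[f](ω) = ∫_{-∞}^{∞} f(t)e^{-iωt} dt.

F(ω) = \frac{5 \pi e^{- \frac{3 \sqrt{2} \left|{\omega}\right|}{2}} \sin{\left(\frac{3 \sqrt{2} \left|{\omega}\right|}{2} + \frac{\pi}{4} \right)}}{27}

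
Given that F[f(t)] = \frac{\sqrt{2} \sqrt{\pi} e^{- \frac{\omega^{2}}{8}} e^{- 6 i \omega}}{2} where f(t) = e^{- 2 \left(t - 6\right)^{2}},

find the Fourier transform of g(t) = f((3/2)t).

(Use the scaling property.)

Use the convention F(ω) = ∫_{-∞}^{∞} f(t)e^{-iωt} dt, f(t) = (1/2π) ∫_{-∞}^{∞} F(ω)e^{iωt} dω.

F[g](ω) = \frac{\sqrt{2} \sqrt{\pi} e^{- \frac{\omega \left(\omega + 72 i\right)}{18}}}{3}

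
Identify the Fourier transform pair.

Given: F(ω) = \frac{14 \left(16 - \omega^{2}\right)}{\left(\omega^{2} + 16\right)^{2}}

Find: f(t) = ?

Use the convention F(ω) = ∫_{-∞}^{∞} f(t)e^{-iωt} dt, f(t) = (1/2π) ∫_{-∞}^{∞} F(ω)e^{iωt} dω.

f(t) = 7 e^{- 4 \left|{t}\right|} \left|{t}\right|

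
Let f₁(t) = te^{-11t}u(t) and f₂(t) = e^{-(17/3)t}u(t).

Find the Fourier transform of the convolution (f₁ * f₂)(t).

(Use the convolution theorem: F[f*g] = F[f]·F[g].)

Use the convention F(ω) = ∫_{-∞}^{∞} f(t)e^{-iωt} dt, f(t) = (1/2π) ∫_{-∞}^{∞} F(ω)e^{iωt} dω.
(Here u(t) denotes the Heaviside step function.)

F[f₁*f₂](ω) = \frac{3}{\left(i \omega + 11\right)^{2} \left(3 i \omega + 17\right)}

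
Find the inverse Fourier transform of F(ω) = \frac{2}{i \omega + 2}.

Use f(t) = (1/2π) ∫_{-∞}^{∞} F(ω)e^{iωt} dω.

f(t) = 2 e^{- 2 t} u\left(t\right)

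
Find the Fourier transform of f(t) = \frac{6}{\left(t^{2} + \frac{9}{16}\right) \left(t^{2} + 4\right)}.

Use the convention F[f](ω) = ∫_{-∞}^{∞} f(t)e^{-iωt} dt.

F(ω) = - \frac{48 \pi e^{- 2 \left|{\omega}\right|}}{55} + \frac{128 \pi e^{- \frac{3 \left|{\omega}\right|}{4}}}{55}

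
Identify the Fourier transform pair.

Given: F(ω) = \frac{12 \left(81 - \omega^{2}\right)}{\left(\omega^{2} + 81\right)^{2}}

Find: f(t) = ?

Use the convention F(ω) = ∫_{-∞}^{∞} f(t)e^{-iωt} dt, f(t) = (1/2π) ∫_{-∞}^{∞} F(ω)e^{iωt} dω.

f(t) = 6 e^{- 9 \left|{t}\right|} \left|{t}\right|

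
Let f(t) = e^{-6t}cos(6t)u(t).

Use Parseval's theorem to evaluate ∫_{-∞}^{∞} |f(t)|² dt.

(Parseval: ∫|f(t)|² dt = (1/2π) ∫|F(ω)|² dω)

∫|f(t)|² dt = \frac{1}{16}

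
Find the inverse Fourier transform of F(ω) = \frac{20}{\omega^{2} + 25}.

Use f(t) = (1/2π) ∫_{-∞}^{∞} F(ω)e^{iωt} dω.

f(t) = 2 e^{- 5 \left|{t}\right|}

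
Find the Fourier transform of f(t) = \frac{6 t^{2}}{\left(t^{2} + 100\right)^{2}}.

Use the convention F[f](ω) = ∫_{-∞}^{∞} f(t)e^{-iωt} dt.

F(ω) = \frac{3 \pi \left(1 - 10 \left|{\omega}\right|\right) e^{- 10 \left|{\omega}\right|}}{10}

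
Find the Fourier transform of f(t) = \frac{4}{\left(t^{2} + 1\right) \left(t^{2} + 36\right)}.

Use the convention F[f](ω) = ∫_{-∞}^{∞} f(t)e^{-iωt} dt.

F(ω) = \frac{2 \pi \left(6 e^{5 \left|{\omega}\right|} - 1\right) e^{- 6 \left|{\omega}\right|}}{105}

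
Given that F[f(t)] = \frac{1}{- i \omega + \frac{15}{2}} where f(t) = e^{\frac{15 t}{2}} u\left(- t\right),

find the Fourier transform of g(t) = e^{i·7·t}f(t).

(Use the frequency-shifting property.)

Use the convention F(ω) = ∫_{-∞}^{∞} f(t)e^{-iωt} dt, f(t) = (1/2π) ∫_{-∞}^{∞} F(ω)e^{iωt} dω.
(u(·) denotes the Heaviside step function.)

F[g](ω) = - \frac{2}{2 i \left(\omega - 7\right) - 15}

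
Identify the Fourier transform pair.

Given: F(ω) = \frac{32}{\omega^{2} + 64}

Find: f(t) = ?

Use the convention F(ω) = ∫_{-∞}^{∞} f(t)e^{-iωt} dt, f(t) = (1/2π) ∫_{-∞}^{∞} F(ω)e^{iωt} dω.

f(t) = 2 e^{- 8 \left|{t}\right|}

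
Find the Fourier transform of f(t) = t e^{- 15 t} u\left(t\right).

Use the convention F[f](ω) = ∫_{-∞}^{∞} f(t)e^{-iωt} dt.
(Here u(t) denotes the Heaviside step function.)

F(ω) = \frac{1}{\left(i \omega + 15\right)^{2}}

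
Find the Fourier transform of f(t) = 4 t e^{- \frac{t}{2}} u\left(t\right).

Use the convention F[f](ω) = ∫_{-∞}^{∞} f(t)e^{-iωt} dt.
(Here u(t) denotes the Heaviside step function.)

F(ω) = \frac{16}{\left(2 i \omega + 1\right)^{2}}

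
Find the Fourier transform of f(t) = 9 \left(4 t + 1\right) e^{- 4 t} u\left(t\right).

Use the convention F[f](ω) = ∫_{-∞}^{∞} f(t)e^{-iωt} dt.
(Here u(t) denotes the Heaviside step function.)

F(ω) = \frac{9 \left(- i \omega - 8\right)}{\omega^{2} - 8 i \omega - 16}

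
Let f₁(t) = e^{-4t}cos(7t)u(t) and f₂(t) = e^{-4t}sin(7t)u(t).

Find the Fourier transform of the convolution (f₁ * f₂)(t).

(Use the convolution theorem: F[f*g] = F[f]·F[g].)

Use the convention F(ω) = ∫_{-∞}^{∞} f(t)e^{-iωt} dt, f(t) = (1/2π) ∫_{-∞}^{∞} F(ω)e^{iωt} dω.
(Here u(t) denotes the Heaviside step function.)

F[f₁*f₂](ω) = \frac{7 \left(i \omega + 4\right)}{\left(\left(i \omega + 4\right)^{2} + 49\right)^{2}}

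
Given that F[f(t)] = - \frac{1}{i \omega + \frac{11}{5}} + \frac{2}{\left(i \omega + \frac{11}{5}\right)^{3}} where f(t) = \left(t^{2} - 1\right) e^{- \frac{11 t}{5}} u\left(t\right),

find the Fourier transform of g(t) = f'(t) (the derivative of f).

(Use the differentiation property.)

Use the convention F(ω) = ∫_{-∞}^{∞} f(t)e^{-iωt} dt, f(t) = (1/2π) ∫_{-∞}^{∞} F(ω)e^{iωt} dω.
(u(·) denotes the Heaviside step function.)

F[g](ω) = \frac{5 i \omega \left(250 i \omega - \left(5 i \omega + 11\right)^{3} + 550\right)}{\left(5 i \omega + 11\right)^{4}}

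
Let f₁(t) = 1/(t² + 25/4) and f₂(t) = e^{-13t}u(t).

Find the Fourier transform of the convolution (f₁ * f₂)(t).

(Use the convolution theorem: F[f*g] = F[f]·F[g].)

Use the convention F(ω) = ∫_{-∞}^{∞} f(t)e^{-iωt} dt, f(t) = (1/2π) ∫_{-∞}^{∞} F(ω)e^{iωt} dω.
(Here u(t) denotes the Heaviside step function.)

F[f₁*f₂](ω) = \frac{2 \pi e^{- \frac{5 \left|{\omega}\right|}{2}}}{5 \left(i \omega + 13\right)}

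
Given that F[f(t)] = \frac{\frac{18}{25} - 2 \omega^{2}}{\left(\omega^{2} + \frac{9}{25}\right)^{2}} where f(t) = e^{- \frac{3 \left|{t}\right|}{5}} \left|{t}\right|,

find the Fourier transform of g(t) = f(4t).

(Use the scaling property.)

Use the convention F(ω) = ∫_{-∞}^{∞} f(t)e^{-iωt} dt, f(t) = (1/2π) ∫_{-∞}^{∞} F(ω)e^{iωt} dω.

F[g](ω) = \frac{200 \left(144 - 25 \omega^{2}\right)}{\left(25 \omega^{2} + 144\right)^{2}}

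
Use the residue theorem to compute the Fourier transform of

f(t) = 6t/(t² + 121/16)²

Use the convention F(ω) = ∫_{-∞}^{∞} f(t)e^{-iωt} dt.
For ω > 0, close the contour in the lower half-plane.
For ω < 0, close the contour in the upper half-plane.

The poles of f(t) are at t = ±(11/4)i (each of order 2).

Let g(z) = f(z)e^{-iωz}; for large |z| the factor e^{-iωz} decays in the lower half-plane when ω > 0 and in the upper half-plane when ω < 0.

Case ω > 0 (lower half-plane, clockwise contour ⇒ F(ω) = -2πi·ΣRes):
  Res_{z = - \frac{11 i}{4}} g(z) = \frac{6 \omega e^{- \frac{11 \omega}{4}}}{11} (pole of order 2)
  F(ω) = -2πi·ΣRes = - \frac{12 i \pi \omega e^{- \frac{11 \omega}{4}}}{11}

Case ω < 0 (upper half-plane, counterclockwise contour ⇒ F(ω) = +2πi·ΣRes):
  Res_{z = \frac{11 i}{4}} g(z) = - \frac{6 \omega e^{\frac{11 \omega}{4}}}{11} (pole of order 2)
  F(ω) = 2πi·ΣRes = - \frac{12 i \pi \omega e^{\frac{11 \omega}{4}}}{11}

Both cases combine into a single formula in |ω|:

F(ω) = - \frac{12 i \pi \omega e^{- \frac{11 \left|{\omega}\right|}{4}}}{11}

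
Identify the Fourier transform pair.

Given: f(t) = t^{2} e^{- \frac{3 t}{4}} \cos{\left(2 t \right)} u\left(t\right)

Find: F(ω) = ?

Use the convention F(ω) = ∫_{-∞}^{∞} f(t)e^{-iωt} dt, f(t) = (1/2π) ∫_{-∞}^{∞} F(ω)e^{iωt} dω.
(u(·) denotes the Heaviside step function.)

F(ω) = \frac{128 \left(- 768 i \omega + \left(4 i \omega + 3\right)^{3} - 576\right)}{\left(\left(4 i \omega + 3\right)^{2} + 64\right)^{3}}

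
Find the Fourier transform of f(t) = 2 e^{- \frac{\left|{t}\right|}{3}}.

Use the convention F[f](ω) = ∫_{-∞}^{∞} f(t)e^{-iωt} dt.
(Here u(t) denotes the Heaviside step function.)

F(ω) = \frac{12}{9 \omega^{2} + 1}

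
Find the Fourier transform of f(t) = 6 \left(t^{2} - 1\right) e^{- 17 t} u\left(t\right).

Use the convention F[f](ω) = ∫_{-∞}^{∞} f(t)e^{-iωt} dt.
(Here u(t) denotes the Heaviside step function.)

F(ω) = \frac{6 \left(2 i \omega - \left(i \omega + 17\right)^{3} + 34\right)}{\left(i \omega + 17\right)^{4}}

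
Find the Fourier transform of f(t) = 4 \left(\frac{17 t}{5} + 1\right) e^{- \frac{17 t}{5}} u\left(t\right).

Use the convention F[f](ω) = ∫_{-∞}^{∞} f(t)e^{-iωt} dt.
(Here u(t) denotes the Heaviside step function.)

F(ω) = \frac{20 \left(- 5 i \omega - 34\right)}{25 \omega^{2} - 170 i \omega - 289}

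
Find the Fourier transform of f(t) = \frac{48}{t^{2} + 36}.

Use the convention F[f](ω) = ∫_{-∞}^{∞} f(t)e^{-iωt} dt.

F(ω) = 8 \pi e^{- 6 \left|{\omega}\right|}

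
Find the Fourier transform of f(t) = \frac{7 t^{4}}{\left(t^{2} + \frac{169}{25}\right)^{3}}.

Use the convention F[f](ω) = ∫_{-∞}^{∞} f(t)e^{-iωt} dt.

F(ω) = \frac{7 \pi \left(169 \omega^{2} - 325 \left|{\omega}\right| + 75\right) e^{- \frac{13 \left|{\omega}\right|}{5}}}{520}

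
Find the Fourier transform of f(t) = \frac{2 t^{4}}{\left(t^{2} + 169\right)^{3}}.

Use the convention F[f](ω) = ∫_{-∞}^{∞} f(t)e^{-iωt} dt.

F(ω) = \frac{\pi \left(169 \omega^{2} - 65 \left|{\omega}\right| + 3\right) e^{- 13 \left|{\omega}\right|}}{52}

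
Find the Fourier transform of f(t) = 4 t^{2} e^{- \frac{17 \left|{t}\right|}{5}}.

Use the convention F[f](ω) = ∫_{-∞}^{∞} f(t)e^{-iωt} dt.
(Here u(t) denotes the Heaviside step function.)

F(ω) = \frac{34000 \left(289 - 75 \omega^{2}\right)}{\left(25 \omega^{2} + 289\right)^{3}}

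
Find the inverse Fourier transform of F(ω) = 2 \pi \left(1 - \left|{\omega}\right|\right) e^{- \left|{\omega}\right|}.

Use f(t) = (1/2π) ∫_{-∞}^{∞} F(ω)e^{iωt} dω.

f(t) = \frac{4 t^{2}}{\left(t^{2} + 1\right)^{2}}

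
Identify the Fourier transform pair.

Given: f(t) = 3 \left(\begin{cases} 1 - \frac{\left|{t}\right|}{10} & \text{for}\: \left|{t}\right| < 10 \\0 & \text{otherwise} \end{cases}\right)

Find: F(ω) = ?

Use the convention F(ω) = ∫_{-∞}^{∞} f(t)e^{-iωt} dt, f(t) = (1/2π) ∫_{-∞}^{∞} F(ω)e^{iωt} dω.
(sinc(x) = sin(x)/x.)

F(ω) = 30 \operatorname{sinc}^{2}{\left(5 \omega \right)}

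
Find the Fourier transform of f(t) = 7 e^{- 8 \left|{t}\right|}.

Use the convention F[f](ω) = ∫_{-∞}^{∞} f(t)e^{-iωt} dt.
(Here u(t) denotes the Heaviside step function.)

F(ω) = \frac{112}{\omega^{2} + 64}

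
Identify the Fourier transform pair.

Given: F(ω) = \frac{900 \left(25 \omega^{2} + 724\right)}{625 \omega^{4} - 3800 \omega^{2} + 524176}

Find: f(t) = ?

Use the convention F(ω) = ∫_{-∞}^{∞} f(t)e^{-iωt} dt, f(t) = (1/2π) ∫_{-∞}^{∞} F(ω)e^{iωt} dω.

f(t) = 5 e^{- \frac{18 \left|{t}\right|}{5}} \cos{\left(4 t \right)}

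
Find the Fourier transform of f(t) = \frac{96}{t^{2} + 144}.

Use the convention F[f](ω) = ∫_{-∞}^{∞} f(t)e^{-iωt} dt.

F(ω) = 8 \pi e^{- 12 \left|{\omega}\right|}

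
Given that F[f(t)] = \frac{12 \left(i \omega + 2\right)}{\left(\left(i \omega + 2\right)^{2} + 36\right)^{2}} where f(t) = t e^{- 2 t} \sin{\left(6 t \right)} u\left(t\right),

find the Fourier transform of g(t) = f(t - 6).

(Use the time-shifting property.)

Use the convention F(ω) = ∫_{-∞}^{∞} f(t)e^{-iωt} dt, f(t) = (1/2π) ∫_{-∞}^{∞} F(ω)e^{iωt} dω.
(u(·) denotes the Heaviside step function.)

F[g](ω) = \frac{12 \left(i \omega + 2\right) e^{- 6 i \omega}}{\left(\left(i \omega + 2\right)^{2} + 36\right)^{2}}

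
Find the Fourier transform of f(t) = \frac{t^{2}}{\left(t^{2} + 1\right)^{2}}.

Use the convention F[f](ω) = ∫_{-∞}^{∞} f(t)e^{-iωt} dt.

F(ω) = \frac{\pi \left(1 - \left|{\omega}\right|\right) e^{- \left|{\omega}\right|}}{2}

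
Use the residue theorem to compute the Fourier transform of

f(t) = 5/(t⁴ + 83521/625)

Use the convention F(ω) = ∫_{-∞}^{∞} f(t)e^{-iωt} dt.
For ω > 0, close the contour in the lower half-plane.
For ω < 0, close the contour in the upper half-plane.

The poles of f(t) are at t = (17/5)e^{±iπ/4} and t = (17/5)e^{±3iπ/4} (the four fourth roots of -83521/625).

Let g(z) = f(z)e^{-iωz}; for large |z| the factor e^{-iωz} decays in the lower half-plane when ω > 0 and in the upper half-plane when ω < 0.

Case ω > 0 (lower half-plane, clockwise contour ⇒ F(ω) = -2πi·ΣRes):
  Res_{z = - \frac{17 \sqrt{2}}{10} - \frac{17 \sqrt{2} i}{10}} g(z) = \frac{625 \sqrt{2} i \left(1 - i\right) e^{\frac{17 \sqrt{2} \omega \left(-1 + i\right)}{10}}}{39304}
  Res_{z = \frac{17 \sqrt{2}}{10} - \frac{17 \sqrt{2} i}{10}} g(z) = \frac{625 \sqrt{2} i \left(1 + i\right) e^{- \frac{17 \sqrt{2} \omega \left(1 + i\right)}{10}}}{39304}
  F(ω) = -2πi·ΣRes = \frac{625 \sqrt{2} \pi \left(1 - i\right) \left(e^{\frac{17 \sqrt{2} i \omega}{5}} + i\right) e^{- \frac{17 \sqrt{2} \omega \left(1 + i\right)}{10}}}{19652} = \frac{625 \pi e^{- \frac{17 \sqrt{2} \omega}{10}} \sin{\left(\frac{17 \sqrt{2} \omega}{10} + \frac{\pi}{4} \right)}}{4913}

Case ω < 0 (upper half-plane, counterclockwise contour ⇒ F(ω) = +2πi·ΣRes):
  Res_{z = \frac{17 \sqrt{2}}{10} + \frac{17 \sqrt{2} i}{10}} g(z) = \frac{625 \sqrt{2} i \left(-1 + i\right) e^{\frac{17 \sqrt{2} \omega \left(1 - i\right)}{10}}}{39304}
  Res_{z = - \frac{17 \sqrt{2}}{10} + \frac{17 \sqrt{2} i}{10}} g(z) = \frac{625 \sqrt{2} \left(1 - i\right) e^{\frac{17 \sqrt{2} \omega \left(1 + i\right)}{10}}}{39304}
  F(ω) = 2πi·ΣRes = - \frac{625 \sqrt{2} i \pi \left(i \left(1 - i\right) e^{\frac{17 \sqrt{2} \omega \left(1 - i\right)}{10}} - \left(1 - i\right) e^{\frac{17 \sqrt{2} \omega \left(1 + i\right)}{10}}\right)}{19652} = \frac{625 \pi e^{\frac{17 \sqrt{2} \omega}{10}} \cos{\left(\frac{17 \sqrt{2} \omega}{10} + \frac{\pi}{4} \right)}}{4913}

Both cases combine into a single formula in |ω|:

F(ω) = \frac{625 \pi e^{- \frac{17 \sqrt{2} \left|{\omega}\right|}{10}} \sin{\left(\frac{17 \sqrt{2} \left|{\omega}\right|}{10} + \frac{\pi}{4} \right)}}{4913}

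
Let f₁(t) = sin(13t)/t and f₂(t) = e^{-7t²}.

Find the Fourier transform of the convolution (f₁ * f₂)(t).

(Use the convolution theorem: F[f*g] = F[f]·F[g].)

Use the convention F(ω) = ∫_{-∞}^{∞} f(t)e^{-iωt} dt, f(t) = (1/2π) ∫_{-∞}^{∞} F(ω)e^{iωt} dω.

F[f₁*f₂](ω) = \begin{cases} \frac{\sqrt{7} \pi^{\frac{3}{2}} e^{- \frac{\omega^{2}}{28}}}{7} & \text{for}\: \omega > -13 \wedge \omega < 13 \\0 & \text{otherwise} \end{cases}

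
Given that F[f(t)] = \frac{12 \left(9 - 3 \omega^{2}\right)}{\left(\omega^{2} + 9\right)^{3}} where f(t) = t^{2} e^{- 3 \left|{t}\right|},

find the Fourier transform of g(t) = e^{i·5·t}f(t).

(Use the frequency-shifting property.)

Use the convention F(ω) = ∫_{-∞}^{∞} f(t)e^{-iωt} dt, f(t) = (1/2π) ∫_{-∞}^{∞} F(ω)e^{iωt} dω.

F[g](ω) = \frac{36 \left(3 - \left(\omega - 5\right)^{2}\right)}{\left(\left(\omega - 5\right)^{2} + 9\right)^{3}}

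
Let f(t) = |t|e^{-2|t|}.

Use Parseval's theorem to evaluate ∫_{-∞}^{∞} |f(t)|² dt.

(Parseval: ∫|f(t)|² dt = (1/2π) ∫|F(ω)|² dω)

∫|f(t)|² dt = \frac{1}{16}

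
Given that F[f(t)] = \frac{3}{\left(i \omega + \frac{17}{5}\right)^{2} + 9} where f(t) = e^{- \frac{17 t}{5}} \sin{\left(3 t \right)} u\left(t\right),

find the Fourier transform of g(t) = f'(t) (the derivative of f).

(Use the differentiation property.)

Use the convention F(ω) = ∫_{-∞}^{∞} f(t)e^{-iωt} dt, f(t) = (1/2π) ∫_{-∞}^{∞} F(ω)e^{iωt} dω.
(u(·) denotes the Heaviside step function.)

F[g](ω) = \frac{75 i \omega}{\left(5 i \omega + 17\right)^{2} + 225}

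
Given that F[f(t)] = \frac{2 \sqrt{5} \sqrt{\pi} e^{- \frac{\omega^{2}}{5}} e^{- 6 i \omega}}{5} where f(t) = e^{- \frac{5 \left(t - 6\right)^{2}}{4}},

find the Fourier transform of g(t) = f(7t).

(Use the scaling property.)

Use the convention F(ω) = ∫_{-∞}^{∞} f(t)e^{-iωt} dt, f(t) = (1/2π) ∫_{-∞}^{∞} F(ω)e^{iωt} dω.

F[g](ω) = \frac{2 \sqrt{5} \sqrt{\pi} e^{- \frac{\omega \left(\omega + 210 i\right)}{245}}}{35}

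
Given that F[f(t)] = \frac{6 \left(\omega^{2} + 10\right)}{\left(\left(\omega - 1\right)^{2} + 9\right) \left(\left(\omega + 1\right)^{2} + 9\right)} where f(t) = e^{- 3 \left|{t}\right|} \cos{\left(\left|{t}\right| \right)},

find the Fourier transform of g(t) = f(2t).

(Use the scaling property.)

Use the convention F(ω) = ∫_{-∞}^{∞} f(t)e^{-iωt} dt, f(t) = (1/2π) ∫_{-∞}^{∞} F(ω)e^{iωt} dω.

F[g](ω) = \frac{12 \left(\omega^{2} + 40\right)}{\omega^{4} + 64 \omega^{2} + 1600}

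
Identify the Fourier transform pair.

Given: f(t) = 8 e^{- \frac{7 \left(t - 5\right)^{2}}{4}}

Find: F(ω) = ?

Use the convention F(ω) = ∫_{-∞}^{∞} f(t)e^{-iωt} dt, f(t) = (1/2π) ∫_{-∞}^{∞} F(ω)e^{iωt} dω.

F(ω) = \frac{16 \sqrt{7} \sqrt{\pi} e^{- \frac{\omega \left(\omega + 35 i\right)}{7}}}{7}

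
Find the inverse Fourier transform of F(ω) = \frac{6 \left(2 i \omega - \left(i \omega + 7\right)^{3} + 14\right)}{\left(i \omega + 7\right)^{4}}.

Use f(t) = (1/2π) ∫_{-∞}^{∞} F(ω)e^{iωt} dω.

f(t) = 6 \left(t^{2} - 1\right) e^{- 7 t} u\left(t\right)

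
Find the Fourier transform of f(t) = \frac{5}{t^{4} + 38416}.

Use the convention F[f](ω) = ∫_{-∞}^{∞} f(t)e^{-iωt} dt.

F(ω) = \frac{5 \pi e^{- 7 \sqrt{2} \left|{\omega}\right|} \sin{\left(7 \sqrt{2} \left|{\omega}\right| + \frac{\pi}{4} \right)}}{2744}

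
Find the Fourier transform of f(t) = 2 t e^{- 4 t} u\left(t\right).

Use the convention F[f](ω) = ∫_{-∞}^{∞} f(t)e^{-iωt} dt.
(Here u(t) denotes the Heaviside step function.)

F(ω) = \frac{2}{\left(i \omega + 4\right)^{2}}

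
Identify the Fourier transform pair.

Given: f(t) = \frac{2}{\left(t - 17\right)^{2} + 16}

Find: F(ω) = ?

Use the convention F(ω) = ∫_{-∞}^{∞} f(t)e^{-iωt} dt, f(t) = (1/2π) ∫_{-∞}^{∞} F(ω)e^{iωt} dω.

F(ω) = \frac{\pi e^{- 17 i \omega - 4 \left|{\omega}\right|}}{2}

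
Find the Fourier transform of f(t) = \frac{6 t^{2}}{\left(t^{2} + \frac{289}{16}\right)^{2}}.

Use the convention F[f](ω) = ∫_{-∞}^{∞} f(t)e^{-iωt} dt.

F(ω) = \frac{3 \pi \left(4 - 17 \left|{\omega}\right|\right) e^{- \frac{17 \left|{\omega}\right|}{4}}}{17}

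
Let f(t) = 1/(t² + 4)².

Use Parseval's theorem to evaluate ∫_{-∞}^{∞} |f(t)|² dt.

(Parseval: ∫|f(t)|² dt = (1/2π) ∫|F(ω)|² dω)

∫|f(t)|² dt = \frac{5 \pi}{2048}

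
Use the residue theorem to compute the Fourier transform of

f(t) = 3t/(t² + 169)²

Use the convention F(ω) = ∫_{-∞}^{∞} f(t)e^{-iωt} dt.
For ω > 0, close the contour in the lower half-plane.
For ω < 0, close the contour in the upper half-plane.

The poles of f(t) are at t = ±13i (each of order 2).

Let g(z) = f(z)e^{-iωz}; for large |z| the factor e^{-iωz} decays in the lower half-plane when ω > 0 and in the upper half-plane when ω < 0.

Case ω > 0 (lower half-plane, clockwise contour ⇒ F(ω) = -2πi·ΣRes):
  Res_{z = - 13 i} g(z) = \frac{3 \omega e^{- 13 \omega}}{52} (pole of order 2)
  F(ω) = -2πi·ΣRes = - \frac{3 i \pi \omega e^{- 13 \omega}}{26}

Case ω < 0 (upper half-plane, counterclockwise contour ⇒ F(ω) = +2πi·ΣRes):
  Res_{z = 13 i} g(z) = - \frac{3 \omega e^{13 \omega}}{52} (pole of order 2)
  F(ω) = 2πi·ΣRes = - \frac{3 i \pi \omega e^{13 \omega}}{26}

Both cases combine into a single formula in |ω|:

F(ω) = - \frac{3 i \pi \omega e^{- 13 \left|{\omega}\right|}}{26}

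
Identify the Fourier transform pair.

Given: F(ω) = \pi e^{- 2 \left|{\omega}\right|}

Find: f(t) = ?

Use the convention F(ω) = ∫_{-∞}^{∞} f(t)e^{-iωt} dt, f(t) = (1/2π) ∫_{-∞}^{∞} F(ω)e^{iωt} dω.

f(t) = \frac{2}{t^{2} + 4}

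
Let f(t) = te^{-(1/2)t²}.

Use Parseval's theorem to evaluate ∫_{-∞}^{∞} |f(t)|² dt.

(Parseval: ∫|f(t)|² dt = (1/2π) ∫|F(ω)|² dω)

∫|f(t)|² dt = \frac{\sqrt{\pi}}{2}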